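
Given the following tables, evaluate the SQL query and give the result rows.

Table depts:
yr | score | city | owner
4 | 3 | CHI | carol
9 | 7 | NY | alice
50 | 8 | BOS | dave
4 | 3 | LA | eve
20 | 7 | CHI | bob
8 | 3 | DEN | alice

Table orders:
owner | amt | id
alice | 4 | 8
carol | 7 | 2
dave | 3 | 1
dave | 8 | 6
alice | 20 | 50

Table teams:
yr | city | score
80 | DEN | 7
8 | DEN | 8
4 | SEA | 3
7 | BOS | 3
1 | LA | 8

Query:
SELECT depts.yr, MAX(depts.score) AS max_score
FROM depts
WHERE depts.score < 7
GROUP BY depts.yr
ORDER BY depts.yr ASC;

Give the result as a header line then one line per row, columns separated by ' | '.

After WHERE (3 rows):
depts.yr | depts.score | depts.city | depts.owner
4 | 3 | CHI | carol
4 | 3 | LA | eve
8 | 3 | DEN | alice
After GROUP BY (2 rows):
depts.yr | max_score
4 | 3
8 | 3
After ORDER BY (2 rows):
depts.yr | max_score
4 | 3
8 | 3

== RESULT ==
depts.yr | max_score
4 | 3
8 | 3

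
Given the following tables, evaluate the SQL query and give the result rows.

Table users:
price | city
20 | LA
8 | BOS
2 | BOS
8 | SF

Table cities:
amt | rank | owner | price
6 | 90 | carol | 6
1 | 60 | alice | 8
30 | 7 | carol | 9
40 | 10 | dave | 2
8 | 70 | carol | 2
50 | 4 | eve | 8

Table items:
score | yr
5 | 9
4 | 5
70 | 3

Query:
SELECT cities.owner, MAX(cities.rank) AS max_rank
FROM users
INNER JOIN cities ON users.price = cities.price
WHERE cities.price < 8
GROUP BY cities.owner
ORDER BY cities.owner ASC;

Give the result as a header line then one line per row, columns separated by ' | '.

== RESULT ==
cities.owner | max_rank
carol | 70
dave | 10

Derivation:
After JOIN cities (6 rows):
users.price | users.city | cities.amt | cities.rank | cities.owner | cities.price
8 | BOS | 1 | 60 | alice | 8
8 | BOS | 50 | 4 | eve | 8
2 | BOS | 40 | 10 | dave | 2
2 | BOS | 8 | 70 | carol | 2
8 | SF | 1 | 60 | alice | 8
8 | SF | 50 | 4 | eve | 8
After WHERE (2 rows):
users.price | users.city | cities.amt | cities.rank | cities.owner | cities.price
2 | BOS | 40 | 10 | dave | 2
2 | BOS | 8 | 70 | carol | 2
After GROUP BY (2 rows):
cities.owner | max_rank
dave | 10
carol | 70
After ORDER BY (2 rows):
cities.owner | max_rank
carol | 70
dave | 10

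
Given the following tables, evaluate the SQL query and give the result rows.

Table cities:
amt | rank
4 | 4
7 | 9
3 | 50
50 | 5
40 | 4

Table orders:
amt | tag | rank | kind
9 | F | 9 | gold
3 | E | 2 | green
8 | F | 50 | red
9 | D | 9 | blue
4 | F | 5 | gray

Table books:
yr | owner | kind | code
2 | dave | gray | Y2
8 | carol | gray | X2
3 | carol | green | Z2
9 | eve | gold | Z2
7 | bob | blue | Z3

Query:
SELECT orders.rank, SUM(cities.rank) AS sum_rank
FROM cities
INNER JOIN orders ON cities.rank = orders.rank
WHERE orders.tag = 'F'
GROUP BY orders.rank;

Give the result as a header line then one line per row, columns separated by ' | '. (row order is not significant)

After JOIN orders (4 rows):
cities.amt | cities.rank | orders.amt | orders.tag | orders.rank | orders.kind
7 | 9 | 9 | F | 9 | gold
7 | 9 | 9 | D | 9 | blue
3 | 50 | 8 | F | 50 | red
50 | 5 | 4 | F | 5 | gray
After WHERE (3 rows):
cities.amt | cities.rank | orders.amt | orders.tag | orders.rank | orders.kind
7 | 9 | 9 | F | 9 | gold
3 | 50 | 8 | F | 50 | red
50 | 5 | 4 | F | 5 | gray
After GROUP BY (3 rows):
orders.rank | sum_rank
9 | 9
50 | 50
5 | 5

== RESULT ==
orders.rank | sum_rank
9 | 9
50 | 50
5 | 5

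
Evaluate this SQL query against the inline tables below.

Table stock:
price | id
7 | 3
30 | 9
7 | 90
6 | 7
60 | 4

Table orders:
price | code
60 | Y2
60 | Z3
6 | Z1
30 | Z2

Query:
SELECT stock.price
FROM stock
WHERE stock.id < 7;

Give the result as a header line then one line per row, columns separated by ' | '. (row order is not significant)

After WHERE (2 rows):
stock.price | stock.id
7 | 3
60 | 4
After SELECT (2 rows):
stock.price
7
60

== RESULT ==
stock.price
7
60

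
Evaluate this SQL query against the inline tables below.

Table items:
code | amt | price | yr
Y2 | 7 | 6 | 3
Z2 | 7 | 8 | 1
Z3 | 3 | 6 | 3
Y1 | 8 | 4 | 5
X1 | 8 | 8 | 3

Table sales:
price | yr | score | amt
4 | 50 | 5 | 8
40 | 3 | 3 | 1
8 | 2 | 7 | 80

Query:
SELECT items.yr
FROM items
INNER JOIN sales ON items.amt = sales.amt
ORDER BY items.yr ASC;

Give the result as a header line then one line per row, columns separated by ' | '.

After JOIN sales (2 rows):
items.code | items.amt | items.price | items.yr | sales.price | sales.yr | sales.score | sales.amt
Y1 | 8 | 4 | 5 | 4 | 50 | 5 | 8
X1 | 8 | 8 | 3 | 4 | 50 | 5 | 8
After SELECT (2 rows):
items.yr
5
3
After ORDER BY (2 rows):
items.yr
3
5

== RESULT ==
items.yr
3
5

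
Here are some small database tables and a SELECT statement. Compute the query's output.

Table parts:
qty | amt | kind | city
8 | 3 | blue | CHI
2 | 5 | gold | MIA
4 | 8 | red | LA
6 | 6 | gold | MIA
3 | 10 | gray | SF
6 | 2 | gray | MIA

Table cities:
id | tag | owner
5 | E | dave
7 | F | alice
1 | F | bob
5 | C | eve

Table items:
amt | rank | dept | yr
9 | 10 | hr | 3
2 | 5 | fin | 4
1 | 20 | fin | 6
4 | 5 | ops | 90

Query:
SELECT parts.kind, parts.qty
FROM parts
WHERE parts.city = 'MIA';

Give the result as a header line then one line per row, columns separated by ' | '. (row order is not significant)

After WHERE (3 rows):
parts.qty | parts.amt | parts.kind | parts.city
2 | 5 | gold | MIA
6 | 6 | gold | MIA
6 | 2 | gray | MIA
After SELECT (3 rows):
parts.kind | parts.qty
gold | 2
gold | 6
gray | 6

== RESULT ==
parts.kind | parts.qty
gold | 2
gold | 6
gray | 6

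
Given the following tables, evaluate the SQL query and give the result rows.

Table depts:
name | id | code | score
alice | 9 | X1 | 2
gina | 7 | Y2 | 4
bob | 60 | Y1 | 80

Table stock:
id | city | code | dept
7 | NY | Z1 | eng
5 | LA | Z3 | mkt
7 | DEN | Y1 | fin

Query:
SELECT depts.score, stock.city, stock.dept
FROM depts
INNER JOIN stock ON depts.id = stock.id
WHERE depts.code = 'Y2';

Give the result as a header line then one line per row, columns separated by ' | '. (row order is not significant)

After JOIN stock (2 rows):
depts.name | depts.id | depts.code | depts.score | stock.id | stock.city | stock.code | stock.dept
gina | 7 | Y2 | 4 | 7 | NY | Z1 | eng
gina | 7 | Y2 | 4 | 7 | DEN | Y1 | fin
After WHERE (2 rows):
depts.name | depts.id | depts.code | depts.score | stock.id | stock.city | stock.code | stock.dept
gina | 7 | Y2 | 4 | 7 | NY | Z1 | eng
gina | 7 | Y2 | 4 | 7 | DEN | Y1 | fin
After SELECT (2 rows):
depts.score | stock.city | stock.dept
4 | NY | eng
4 | DEN | fin

== RESULT ==
depts.score | stock.city | stock.dept
4 | NY | eng
4 | DEN | fin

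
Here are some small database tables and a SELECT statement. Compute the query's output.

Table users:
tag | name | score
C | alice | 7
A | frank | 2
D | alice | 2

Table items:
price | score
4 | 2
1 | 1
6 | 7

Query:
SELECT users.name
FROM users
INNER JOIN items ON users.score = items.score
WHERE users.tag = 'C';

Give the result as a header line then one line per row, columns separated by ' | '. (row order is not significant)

== RESULT ==
users.name
alice

Derivation:
After JOIN items (3 rows):
users.tag | users.name | users.score | items.price | items.score
C | alice | 7 | 6 | 7
A | frank | 2 | 4 | 2
D | alice | 2 | 4 | 2
After WHERE (1 rows):
users.tag | users.name | users.score | items.price | items.score
C | alice | 7 | 6 | 7
After SELECT (1 rows):
users.name
alice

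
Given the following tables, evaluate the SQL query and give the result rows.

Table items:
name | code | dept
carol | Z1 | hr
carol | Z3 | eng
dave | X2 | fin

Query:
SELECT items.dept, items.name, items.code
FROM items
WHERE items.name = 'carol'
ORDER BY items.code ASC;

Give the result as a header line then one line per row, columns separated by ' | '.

After WHERE (2 rows):
items.name | items.code | items.dept
carol | Z1 | hr
carol | Z3 | eng
After SELECT (2 rows):
items.dept | items.name | items.code
hr | carol | Z1
eng | carol | Z3
After ORDER BY (2 rows):
items.dept | items.name | items.code
hr | carol | Z1
eng | carol | Z3

== RESULT ==
items.dept | items.name | items.code
hr | carol | Z1
eng | carol | Z3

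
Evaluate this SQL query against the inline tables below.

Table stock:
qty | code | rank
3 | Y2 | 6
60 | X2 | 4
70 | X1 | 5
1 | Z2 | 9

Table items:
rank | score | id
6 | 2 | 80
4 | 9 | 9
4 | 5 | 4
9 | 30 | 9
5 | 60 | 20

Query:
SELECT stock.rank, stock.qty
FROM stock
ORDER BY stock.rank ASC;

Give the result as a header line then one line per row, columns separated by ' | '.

== RESULT ==
stock.rank | stock.qty
4 | 60
5 | 70
6 | 3
9 | 1

Derivation:
After SELECT (4 rows):
stock.rank | stock.qty
6 | 3
4 | 60
5 | 70
9 | 1
After ORDER BY (4 rows):
stock.rank | stock.qty
4 | 60
5 | 70
6 | 3
9 | 1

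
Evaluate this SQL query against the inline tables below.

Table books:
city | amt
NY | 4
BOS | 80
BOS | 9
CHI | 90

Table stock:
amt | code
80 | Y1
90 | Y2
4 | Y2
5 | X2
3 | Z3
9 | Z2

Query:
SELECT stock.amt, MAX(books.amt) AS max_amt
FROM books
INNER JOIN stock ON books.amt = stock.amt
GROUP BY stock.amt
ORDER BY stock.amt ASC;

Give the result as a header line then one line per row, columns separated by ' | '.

After JOIN stock (4 rows):
books.city | books.amt | stock.amt | stock.code
NY | 4 | 4 | Y2
BOS | 80 | 80 | Y1
BOS | 9 | 9 | Z2
CHI | 90 | 90 | Y2
After GROUP BY (4 rows):
stock.amt | max_amt
4 | 4
80 | 80
9 | 9
90 | 90
After ORDER BY (4 rows):
stock.amt | max_amt
4 | 4
9 | 9
80 | 80
90 | 90

== RESULT ==
stock.amt | max_amt
4 | 4
9 | 9
80 | 80
90 | 90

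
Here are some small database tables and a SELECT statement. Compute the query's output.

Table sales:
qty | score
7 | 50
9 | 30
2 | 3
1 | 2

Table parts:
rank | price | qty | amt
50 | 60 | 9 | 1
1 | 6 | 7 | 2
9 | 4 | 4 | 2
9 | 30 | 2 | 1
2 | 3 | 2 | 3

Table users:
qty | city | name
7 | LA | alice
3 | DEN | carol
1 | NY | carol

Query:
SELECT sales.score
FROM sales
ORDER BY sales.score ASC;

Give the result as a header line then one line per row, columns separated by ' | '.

After SELECT (4 rows):
sales.score
50
30
3
2
After ORDER BY (4 rows):
sales.score
2
3
30
50

== RESULT ==
sales.score
2
3
30
50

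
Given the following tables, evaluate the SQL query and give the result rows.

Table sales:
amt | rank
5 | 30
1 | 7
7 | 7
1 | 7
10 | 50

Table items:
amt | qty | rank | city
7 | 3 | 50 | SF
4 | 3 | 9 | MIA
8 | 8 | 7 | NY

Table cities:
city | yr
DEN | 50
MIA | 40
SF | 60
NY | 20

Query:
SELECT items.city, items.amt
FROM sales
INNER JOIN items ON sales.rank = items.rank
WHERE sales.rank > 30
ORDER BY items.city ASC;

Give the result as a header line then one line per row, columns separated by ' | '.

== RESULT ==
items.city | items.amt
SF | 7

Derivation:
After JOIN items (4 rows):
sales.amt | sales.rank | items.amt | items.qty | items.rank | items.city
1 | 7 | 8 | 8 | 7 | NY
7 | 7 | 8 | 8 | 7 | NY
1 | 7 | 8 | 8 | 7 | NY
10 | 50 | 7 | 3 | 50 | SF
After WHERE (1 rows):
sales.amt | sales.rank | items.amt | items.qty | items.rank | items.city
10 | 50 | 7 | 3 | 50 | SF
After SELECT (1 rows):
items.city | items.amt
SF | 7
After ORDER BY (1 rows):
items.city | items.amt
SF | 7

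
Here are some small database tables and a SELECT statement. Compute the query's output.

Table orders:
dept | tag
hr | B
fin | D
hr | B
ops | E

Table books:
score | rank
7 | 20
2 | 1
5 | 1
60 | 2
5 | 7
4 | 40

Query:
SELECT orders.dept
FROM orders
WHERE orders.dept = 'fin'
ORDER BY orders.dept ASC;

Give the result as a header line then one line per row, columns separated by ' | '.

After WHERE (1 rows):
orders.dept | orders.tag
fin | D
After SELECT (1 rows):
orders.dept
fin
After ORDER BY (1 rows):
orders.dept
fin

== RESULT ==
orders.dept
fin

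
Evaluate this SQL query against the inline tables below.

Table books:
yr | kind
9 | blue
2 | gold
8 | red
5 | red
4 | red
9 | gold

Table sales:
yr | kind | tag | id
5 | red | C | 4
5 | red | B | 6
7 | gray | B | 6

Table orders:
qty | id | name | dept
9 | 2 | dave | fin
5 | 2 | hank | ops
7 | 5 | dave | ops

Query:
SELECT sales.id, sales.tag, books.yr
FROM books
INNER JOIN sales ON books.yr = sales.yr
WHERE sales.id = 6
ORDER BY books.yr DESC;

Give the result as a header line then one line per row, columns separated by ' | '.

After JOIN sales (2 rows):
books.yr | books.kind | sales.yr | sales.kind | sales.tag | sales.id
5 | red | 5 | red | C | 4
5 | red | 5 | red | B | 6
After WHERE (1 rows):
books.yr | books.kind | sales.yr | sales.kind | sales.tag | sales.id
5 | red | 5 | red | B | 6
After SELECT (1 rows):
sales.id | sales.tag | books.yr
6 | B | 5
After ORDER BY (1 rows):
sales.id | sales.tag | books.yr
6 | B | 5

== RESULT ==
sales.id | sales.tag | books.yr
6 | B | 5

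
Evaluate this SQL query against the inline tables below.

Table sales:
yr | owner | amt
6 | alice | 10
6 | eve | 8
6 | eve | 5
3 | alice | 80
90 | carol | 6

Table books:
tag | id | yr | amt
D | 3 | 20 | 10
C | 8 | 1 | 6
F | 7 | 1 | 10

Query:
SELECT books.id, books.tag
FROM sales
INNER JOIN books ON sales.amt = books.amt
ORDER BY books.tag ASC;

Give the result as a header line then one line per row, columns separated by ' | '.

After JOIN books (3 rows):
sales.yr | sales.owner | sales.amt | books.tag | books.id | books.yr | books.amt
6 | alice | 10 | D | 3 | 20 | 10
6 | alice | 10 | F | 7 | 1 | 10
90 | carol | 6 | C | 8 | 1 | 6
After SELECT (3 rows):
books.id | books.tag
3 | D
7 | F
8 | C
After ORDER BY (3 rows):
books.id | books.tag
8 | C
3 | D
7 | F

== RESULT ==
books.id | books.tag
8 | C
3 | D
7 | F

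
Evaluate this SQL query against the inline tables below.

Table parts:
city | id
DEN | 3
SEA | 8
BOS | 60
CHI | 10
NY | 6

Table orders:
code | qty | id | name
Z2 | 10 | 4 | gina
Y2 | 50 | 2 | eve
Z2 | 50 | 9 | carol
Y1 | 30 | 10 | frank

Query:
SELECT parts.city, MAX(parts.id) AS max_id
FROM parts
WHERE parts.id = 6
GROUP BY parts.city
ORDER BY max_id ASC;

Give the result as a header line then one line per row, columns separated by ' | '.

After WHERE (1 rows):
parts.city | parts.id
NY | 6
After GROUP BY (1 rows):
parts.city | max_id
NY | 6
After ORDER BY (1 rows):
parts.city | max_id
NY | 6

== RESULT ==
parts.city | max_id
NY | 6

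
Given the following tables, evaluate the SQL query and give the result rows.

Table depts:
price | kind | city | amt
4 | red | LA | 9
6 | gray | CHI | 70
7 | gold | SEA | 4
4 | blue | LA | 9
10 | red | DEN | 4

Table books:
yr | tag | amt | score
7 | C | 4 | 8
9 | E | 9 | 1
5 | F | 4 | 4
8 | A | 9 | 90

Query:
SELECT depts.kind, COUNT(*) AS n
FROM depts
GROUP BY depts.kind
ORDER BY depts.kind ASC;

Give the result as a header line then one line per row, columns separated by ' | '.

After GROUP BY (4 rows):
depts.kind | n
red | 2
gray | 1
gold | 1
blue | 1
After ORDER BY (4 rows):
depts.kind | n
blue | 1
gold | 1
gray | 1
red | 2

== RESULT ==
depts.kind | n
blue | 1
gold | 1
gray | 1
red | 2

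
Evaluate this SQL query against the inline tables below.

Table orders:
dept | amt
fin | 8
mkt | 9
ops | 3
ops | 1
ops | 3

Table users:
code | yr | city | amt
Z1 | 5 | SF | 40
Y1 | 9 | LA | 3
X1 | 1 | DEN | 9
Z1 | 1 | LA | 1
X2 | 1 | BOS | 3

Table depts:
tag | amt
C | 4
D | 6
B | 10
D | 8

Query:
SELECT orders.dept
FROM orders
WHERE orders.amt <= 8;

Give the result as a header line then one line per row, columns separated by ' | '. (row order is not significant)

== RESULT ==
orders.dept
fin
ops
ops
ops

Derivation:
After WHERE (4 rows):
orders.dept | orders.amt
fin | 8
ops | 3
ops | 1
ops | 3
After SELECT (4 rows):
orders.dept
fin
ops
ops
ops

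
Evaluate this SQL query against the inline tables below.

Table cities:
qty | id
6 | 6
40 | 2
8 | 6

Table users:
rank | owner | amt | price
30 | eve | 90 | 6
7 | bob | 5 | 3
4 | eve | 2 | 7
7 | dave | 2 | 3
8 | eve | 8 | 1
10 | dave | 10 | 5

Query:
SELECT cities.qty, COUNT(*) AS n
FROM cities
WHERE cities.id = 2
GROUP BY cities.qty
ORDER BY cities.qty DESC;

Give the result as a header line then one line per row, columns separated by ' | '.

After WHERE (1 rows):
cities.qty | cities.id
40 | 2
After GROUP BY (1 rows):
cities.qty | n
40 | 1
After ORDER BY (1 rows):
cities.qty | n
40 | 1

== RESULT ==
cities.qty | n
40 | 1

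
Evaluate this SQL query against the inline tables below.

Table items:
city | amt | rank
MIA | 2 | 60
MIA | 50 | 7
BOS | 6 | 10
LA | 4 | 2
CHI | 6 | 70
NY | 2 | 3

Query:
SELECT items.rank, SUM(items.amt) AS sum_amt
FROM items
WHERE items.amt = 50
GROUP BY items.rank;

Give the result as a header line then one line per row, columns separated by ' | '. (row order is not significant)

After WHERE (1 rows):
items.city | items.amt | items.rank
MIA | 50 | 7
After GROUP BY (1 rows):
items.rank | sum_amt
7 | 50

== RESULT ==
items.rank | sum_amt
7 | 50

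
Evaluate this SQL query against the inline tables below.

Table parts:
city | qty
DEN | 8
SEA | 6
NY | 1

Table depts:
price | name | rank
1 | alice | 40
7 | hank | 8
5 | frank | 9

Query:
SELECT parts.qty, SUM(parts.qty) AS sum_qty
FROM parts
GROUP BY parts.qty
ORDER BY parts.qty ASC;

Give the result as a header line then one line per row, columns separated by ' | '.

== RESULT ==
parts.qty | sum_qty
1 | 1
6 | 6
8 | 8

Derivation:
After GROUP BY (3 rows):
parts.qty | sum_qty
8 | 8
6 | 6
1 | 1
After ORDER BY (3 rows):
parts.qty | sum_qty
1 | 1
6 | 6
8 | 8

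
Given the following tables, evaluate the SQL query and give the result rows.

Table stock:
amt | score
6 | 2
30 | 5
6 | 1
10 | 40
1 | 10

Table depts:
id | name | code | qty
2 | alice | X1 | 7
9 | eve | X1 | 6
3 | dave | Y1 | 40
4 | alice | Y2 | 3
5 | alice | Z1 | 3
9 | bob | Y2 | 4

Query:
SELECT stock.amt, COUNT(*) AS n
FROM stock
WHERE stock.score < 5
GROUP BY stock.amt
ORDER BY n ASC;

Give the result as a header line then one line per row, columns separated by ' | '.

== RESULT ==
stock.amt | n
6 | 2

Derivation:
After WHERE (2 rows):
stock.amt | stock.score
6 | 2
6 | 1
After GROUP BY (1 rows):
stock.amt | n
6 | 2
After ORDER BY (1 rows):
stock.amt | n
6 | 2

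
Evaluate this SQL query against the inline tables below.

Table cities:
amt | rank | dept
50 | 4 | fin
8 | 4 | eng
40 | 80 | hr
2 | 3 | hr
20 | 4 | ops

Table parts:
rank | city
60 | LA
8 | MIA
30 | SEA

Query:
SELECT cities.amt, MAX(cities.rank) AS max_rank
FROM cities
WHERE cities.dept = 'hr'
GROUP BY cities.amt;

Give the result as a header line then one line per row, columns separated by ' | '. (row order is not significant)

After WHERE (2 rows):
cities.amt | cities.rank | cities.dept
40 | 80 | hr
2 | 3 | hr
After GROUP BY (2 rows):
cities.amt | max_rank
40 | 80
2 | 3

== RESULT ==
cities.amt | max_rank
40 | 80
2 | 3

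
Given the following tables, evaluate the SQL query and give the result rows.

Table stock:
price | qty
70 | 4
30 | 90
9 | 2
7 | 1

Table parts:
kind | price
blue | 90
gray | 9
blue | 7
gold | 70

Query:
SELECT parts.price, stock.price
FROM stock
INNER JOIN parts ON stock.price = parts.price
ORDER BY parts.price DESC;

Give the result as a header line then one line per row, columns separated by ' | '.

After JOIN parts (3 rows):
stock.price | stock.qty | parts.kind | parts.price
70 | 4 | gold | 70
9 | 2 | gray | 9
7 | 1 | blue | 7
After SELECT (3 rows):
parts.price | stock.price
70 | 70
9 | 9
7 | 7
After ORDER BY (3 rows):
parts.price | stock.price
70 | 70
9 | 9
7 | 7

== RESULT ==
parts.price | stock.price
70 | 70
9 | 9
7 | 7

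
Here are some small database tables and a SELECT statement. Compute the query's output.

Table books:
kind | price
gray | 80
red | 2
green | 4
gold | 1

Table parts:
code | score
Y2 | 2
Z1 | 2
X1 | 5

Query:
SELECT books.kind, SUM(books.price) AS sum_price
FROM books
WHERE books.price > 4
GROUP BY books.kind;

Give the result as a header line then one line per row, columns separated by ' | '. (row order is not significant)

== RESULT ==
books.kind | sum_price
gray | 80

Derivation:
After WHERE (1 rows):
books.kind | books.price
gray | 80
After GROUP BY (1 rows):
books.kind | sum_price
gray | 80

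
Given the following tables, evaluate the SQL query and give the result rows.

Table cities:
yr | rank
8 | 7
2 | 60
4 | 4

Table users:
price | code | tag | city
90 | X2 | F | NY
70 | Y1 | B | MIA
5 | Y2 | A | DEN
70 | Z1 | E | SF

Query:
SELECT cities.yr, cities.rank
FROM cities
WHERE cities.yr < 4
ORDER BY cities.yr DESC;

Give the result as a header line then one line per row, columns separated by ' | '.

After WHERE (1 rows):
cities.yr | cities.rank
2 | 60
After SELECT (1 rows):
cities.yr | cities.rank
2 | 60
After ORDER BY (1 rows):
cities.yr | cities.rank
2 | 60

== RESULT ==
cities.yr | cities.rank
2 | 60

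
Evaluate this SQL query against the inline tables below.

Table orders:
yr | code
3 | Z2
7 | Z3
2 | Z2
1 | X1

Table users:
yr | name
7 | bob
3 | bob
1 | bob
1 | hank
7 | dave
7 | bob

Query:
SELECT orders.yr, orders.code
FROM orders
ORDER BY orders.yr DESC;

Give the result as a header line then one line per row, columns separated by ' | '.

After SELECT (4 rows):
orders.yr | orders.code
3 | Z2
7 | Z3
2 | Z2
1 | X1
After ORDER BY (4 rows):
orders.yr | orders.code
7 | Z3
3 | Z2
2 | Z2
1 | X1

== RESULT ==
orders.yr | orders.code
7 | Z3
3 | Z2
2 | Z2
1 | X1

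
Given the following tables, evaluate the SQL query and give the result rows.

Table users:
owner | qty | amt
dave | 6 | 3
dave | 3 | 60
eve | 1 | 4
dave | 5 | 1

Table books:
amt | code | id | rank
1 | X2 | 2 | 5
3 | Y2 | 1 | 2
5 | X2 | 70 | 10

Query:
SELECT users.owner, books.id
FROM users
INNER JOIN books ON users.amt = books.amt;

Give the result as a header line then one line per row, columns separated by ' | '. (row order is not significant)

== RESULT ==
users.owner | books.id
dave | 1
dave | 2

Derivation:
After JOIN books (2 rows):
users.owner | users.qty | users.amt | books.amt | books.code | books.id | books.rank
dave | 6 | 3 | 3 | Y2 | 1 | 2
dave | 5 | 1 | 1 | X2 | 2 | 5
After SELECT (2 rows):
users.owner | books.id
dave | 1
dave | 2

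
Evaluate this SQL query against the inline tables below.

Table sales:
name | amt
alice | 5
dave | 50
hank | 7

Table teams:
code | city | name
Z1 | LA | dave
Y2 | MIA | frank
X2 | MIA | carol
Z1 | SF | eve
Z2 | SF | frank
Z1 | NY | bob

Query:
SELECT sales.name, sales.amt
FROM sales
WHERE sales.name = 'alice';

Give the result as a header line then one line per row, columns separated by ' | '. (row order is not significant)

After WHERE (1 rows):
sales.name | sales.amt
alice | 5
After SELECT (1 rows):
sales.name | sales.amt
alice | 5

== RESULT ==
sales.name | sales.amt
alice | 5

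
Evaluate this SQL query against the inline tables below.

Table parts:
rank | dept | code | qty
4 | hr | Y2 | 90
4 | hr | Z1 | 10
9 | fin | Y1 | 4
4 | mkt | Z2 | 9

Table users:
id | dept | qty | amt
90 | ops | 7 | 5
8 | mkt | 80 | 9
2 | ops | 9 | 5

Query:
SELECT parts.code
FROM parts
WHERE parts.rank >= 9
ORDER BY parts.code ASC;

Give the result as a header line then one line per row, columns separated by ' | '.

== RESULT ==
parts.code
Y1

Derivation:
After WHERE (1 rows):
parts.rank | parts.dept | parts.code | parts.qty
9 | fin | Y1 | 4
After SELECT (1 rows):
parts.code
Y1
After ORDER BY (1 rows):
parts.code
Y1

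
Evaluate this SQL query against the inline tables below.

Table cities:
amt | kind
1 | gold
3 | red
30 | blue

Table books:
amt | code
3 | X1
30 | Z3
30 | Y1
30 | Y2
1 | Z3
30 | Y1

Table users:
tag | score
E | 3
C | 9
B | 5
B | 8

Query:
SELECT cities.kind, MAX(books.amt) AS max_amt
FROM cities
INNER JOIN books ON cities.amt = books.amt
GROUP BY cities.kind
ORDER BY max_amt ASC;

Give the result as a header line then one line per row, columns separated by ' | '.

== RESULT ==
cities.kind | max_amt
gold | 1
red | 3
blue | 30

Derivation:
After JOIN books (6 rows):
cities.amt | cities.kind | books.amt | books.code
1 | gold | 1 | Z3
3 | red | 3 | X1
30 | blue | 30 | Z3
30 | blue | 30 | Y1
30 | blue | 30 | Y2
30 | blue | 30 | Y1
After GROUP BY (3 rows):
cities.kind | max_amt
gold | 1
red | 3
blue | 30
After ORDER BY (3 rows):
cities.kind | max_amt
gold | 1
red | 3
blue | 30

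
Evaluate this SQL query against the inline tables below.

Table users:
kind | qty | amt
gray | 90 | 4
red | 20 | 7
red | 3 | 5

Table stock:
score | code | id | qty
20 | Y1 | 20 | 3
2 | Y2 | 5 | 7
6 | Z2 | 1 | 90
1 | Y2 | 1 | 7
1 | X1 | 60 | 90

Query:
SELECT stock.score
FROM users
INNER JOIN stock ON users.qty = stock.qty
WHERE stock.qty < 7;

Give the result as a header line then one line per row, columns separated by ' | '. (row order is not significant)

After JOIN stock (3 rows):
users.kind | users.qty | users.amt | stock.score | stock.code | stock.id | stock.qty
gray | 90 | 4 | 6 | Z2 | 1 | 90
gray | 90 | 4 | 1 | X1 | 60 | 90
red | 3 | 5 | 20 | Y1 | 20 | 3
After WHERE (1 rows):
users.kind | users.qty | users.amt | stock.score | stock.code | stock.id | stock.qty
red | 3 | 5 | 20 | Y1 | 20 | 3
After SELECT (1 rows):
stock.score
20

== RESULT ==
stock.score
20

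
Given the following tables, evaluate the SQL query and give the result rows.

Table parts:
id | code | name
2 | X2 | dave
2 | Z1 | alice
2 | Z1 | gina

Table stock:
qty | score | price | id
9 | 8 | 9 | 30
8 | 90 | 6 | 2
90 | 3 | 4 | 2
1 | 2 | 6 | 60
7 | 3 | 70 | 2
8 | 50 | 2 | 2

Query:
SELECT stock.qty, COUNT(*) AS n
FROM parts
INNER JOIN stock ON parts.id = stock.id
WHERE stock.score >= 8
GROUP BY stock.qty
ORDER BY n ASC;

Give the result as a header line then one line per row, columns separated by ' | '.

After JOIN stock (12 rows):
parts.id | parts.code | parts.name | stock.qty | stock.score | stock.price | stock.id
2 | X2 | dave | 8 | 90 | 6 | 2
2 | X2 | dave | 90 | 3 | 4 | 2
2 | X2 | dave | 7 | 3 | 70 | 2
2 | X2 | dave | 8 | 50 | 2 | 2
2 | Z1 | alice | 8 | 90 | 6 | 2
2 | Z1 | alice | 90 | 3 | 4 | 2
2 | Z1 | alice | 7 | 3 | 70 | 2
2 | Z1 | alice | 8 | 50 | 2 | 2
2 | Z1 | gina | 8 | 90 | 6 | 2
2 | Z1 | gina | 90 | 3 | 4 | 2
2 | Z1 | gina | 7 | 3 | 70 | 2
2 | Z1 | gina | 8 | 50 | 2 | 2
After WHERE (6 rows):
parts.id | parts.code | parts.name | stock.qty | stock.score | stock.price | stock.id
2 | X2 | dave | 8 | 90 | 6 | 2
2 | X2 | dave | 8 | 50 | 2 | 2
2 | Z1 | alice | 8 | 90 | 6 | 2
2 | Z1 | alice | 8 | 50 | 2 | 2
2 | Z1 | gina | 8 | 90 | 6 | 2
2 | Z1 | gina | 8 | 50 | 2 | 2
After GROUP BY (1 rows):
stock.qty | n
8 | 6
After ORDER BY (1 rows):
stock.qty | n
8 | 6

== RESULT ==
stock.qty | n
8 | 6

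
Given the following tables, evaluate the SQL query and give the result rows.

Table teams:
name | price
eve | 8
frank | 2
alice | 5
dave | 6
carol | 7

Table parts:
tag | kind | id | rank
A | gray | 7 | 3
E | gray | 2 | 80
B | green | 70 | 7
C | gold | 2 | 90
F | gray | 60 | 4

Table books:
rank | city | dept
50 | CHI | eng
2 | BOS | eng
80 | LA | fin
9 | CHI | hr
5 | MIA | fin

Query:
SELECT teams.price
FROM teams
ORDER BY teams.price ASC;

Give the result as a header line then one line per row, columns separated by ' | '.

After SELECT (5 rows):
teams.price
8
2
5
6
7
After ORDER BY (5 rows):
teams.price
2
5
6
7
8

== RESULT ==
teams.price
2
5
6
7
8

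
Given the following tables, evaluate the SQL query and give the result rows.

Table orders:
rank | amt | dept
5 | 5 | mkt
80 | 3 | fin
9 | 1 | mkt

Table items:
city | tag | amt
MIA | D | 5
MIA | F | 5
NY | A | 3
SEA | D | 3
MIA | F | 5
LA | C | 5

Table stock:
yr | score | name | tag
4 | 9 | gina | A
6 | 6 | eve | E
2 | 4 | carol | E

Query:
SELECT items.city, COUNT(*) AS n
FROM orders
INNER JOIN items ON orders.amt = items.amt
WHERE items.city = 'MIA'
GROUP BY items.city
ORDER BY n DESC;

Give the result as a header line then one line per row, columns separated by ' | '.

After JOIN items (6 rows):
orders.rank | orders.amt | orders.dept | items.city | items.tag | items.amt
5 | 5 | mkt | MIA | D | 5
5 | 5 | mkt | MIA | F | 5
5 | 5 | mkt | MIA | F | 5
5 | 5 | mkt | LA | C | 5
80 | 3 | fin | NY | A | 3
80 | 3 | fin | SEA | D | 3
After WHERE (3 rows):
orders.rank | orders.amt | orders.dept | items.city | items.tag | items.amt
5 | 5 | mkt | MIA | D | 5
5 | 5 | mkt | MIA | F | 5
5 | 5 | mkt | MIA | F | 5
After GROUP BY (1 rows):
items.city | n
MIA | 3
After ORDER BY (1 rows):
items.city | n
MIA | 3

== RESULT ==
items.city | n
MIA | 3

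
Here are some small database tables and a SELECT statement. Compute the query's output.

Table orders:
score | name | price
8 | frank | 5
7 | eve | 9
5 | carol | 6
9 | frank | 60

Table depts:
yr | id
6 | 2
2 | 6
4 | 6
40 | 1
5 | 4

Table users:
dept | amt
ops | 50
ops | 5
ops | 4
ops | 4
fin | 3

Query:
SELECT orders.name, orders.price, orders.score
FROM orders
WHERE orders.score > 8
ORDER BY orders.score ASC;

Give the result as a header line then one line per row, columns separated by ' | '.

== RESULT ==
orders.name | orders.price | orders.score
frank | 60 | 9

Derivation:
After WHERE (1 rows):
orders.score | orders.name | orders.price
9 | frank | 60
After SELECT (1 rows):
orders.name | orders.price | orders.score
frank | 60 | 9
After ORDER BY (1 rows):
orders.name | orders.price | orders.score
frank | 60 | 9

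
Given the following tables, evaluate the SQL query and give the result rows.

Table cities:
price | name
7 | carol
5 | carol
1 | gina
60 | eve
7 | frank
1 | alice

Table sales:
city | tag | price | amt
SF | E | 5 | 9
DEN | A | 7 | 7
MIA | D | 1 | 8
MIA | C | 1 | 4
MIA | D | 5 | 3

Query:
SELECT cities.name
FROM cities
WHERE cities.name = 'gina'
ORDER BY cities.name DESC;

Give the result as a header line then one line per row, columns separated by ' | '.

After WHERE (1 rows):
cities.price | cities.name
1 | gina
After SELECT (1 rows):
cities.name
gina
After ORDER BY (1 rows):
cities.name
gina

== RESULT ==
cities.name
gina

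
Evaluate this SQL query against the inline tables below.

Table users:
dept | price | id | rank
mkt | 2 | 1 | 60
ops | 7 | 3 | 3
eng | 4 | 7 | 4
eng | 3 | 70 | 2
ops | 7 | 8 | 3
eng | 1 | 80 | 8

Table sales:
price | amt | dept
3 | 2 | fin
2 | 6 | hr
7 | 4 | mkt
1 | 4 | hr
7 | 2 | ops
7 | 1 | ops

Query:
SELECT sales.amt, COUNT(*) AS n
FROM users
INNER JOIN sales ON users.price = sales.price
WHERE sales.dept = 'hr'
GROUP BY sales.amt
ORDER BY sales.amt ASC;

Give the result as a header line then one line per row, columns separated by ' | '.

== RESULT ==
sales.amt | n
4 | 1
6 | 1

Derivation:
After JOIN sales (9 rows):
users.dept | users.price | users.id | users.rank | sales.price | sales.amt | sales.dept
mkt | 2 | 1 | 60 | 2 | 6 | hr
ops | 7 | 3 | 3 | 7 | 4 | mkt
ops | 7 | 3 | 3 | 7 | 2 | ops
ops | 7 | 3 | 3 | 7 | 1 | ops
eng | 3 | 70 | 2 | 3 | 2 | fin
ops | 7 | 8 | 3 | 7 | 4 | mkt
ops | 7 | 8 | 3 | 7 | 2 | ops
ops | 7 | 8 | 3 | 7 | 1 | ops
eng | 1 | 80 | 8 | 1 | 4 | hr
After WHERE (2 rows):
users.dept | users.price | users.id | users.rank | sales.price | sales.amt | sales.dept
mkt | 2 | 1 | 60 | 2 | 6 | hr
eng | 1 | 80 | 8 | 1 | 4 | hr
After GROUP BY (2 rows):
sales.amt | n
6 | 1
4 | 1
After ORDER BY (2 rows):
sales.amt | n
4 | 1
6 | 1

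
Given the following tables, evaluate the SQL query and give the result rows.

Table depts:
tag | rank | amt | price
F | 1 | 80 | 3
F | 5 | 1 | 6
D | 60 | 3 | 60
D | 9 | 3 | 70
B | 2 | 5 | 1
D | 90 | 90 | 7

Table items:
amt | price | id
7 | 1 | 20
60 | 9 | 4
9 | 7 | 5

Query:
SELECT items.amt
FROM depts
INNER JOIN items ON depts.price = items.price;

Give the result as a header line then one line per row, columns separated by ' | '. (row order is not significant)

== RESULT ==
items.amt
7
9

Derivation:
After JOIN items (2 rows):
depts.tag | depts.rank | depts.amt | depts.price | items.amt | items.price | items.id
B | 2 | 5 | 1 | 7 | 1 | 20
D | 90 | 90 | 7 | 9 | 7 | 5
After SELECT (2 rows):
items.amt
7
9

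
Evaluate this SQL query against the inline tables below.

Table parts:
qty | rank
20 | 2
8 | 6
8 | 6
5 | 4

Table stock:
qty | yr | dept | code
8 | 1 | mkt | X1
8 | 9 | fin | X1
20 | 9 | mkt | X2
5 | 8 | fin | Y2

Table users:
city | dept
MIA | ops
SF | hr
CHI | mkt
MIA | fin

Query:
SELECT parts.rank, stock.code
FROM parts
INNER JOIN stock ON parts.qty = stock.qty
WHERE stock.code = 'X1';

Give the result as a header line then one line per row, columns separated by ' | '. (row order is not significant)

After JOIN stock (6 rows):
parts.qty | parts.rank | stock.qty | stock.yr | stock.dept | stock.code
20 | 2 | 20 | 9 | mkt | X2
8 | 6 | 8 | 1 | mkt | X1
8 | 6 | 8 | 9 | fin | X1
8 | 6 | 8 | 1 | mkt | X1
8 | 6 | 8 | 9 | fin | X1
5 | 4 | 5 | 8 | fin | Y2
After WHERE (4 rows):
parts.qty | parts.rank | stock.qty | stock.yr | stock.dept | stock.code
8 | 6 | 8 | 1 | mkt | X1
8 | 6 | 8 | 9 | fin | X1
8 | 6 | 8 | 1 | mkt | X1
8 | 6 | 8 | 9 | fin | X1
After SELECT (4 rows):
parts.rank | stock.code
6 | X1
6 | X1
6 | X1
6 | X1

== RESULT ==
parts.rank | stock.code
6 | X1
6 | X1
6 | X1
6 | X1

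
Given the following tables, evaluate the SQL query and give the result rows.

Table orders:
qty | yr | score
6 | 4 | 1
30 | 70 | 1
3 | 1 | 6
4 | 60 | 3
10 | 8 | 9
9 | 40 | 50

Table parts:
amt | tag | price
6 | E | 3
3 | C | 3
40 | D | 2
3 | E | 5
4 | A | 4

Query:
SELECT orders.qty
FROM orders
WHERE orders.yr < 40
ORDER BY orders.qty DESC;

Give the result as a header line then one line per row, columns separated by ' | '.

After WHERE (3 rows):
orders.qty | orders.yr | orders.score
6 | 4 | 1
3 | 1 | 6
10 | 8 | 9
After SELECT (3 rows):
orders.qty
6
3
10
After ORDER BY (3 rows):
orders.qty
10
6
3

== RESULT ==
orders.qty
10
6
3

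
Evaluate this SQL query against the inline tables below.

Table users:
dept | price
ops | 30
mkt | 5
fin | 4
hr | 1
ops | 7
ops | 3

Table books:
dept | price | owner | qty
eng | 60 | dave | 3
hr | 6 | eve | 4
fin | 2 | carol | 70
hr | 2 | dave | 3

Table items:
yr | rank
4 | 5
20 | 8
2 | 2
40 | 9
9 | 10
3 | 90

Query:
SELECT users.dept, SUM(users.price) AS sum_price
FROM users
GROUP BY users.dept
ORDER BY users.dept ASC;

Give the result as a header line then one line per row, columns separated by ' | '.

== RESULT ==
users.dept | sum_price
fin | 4
hr | 1
mkt | 5
ops | 40

Derivation:
After GROUP BY (4 rows):
users.dept | sum_price
ops | 40
mkt | 5
fin | 4
hr | 1
After ORDER BY (4 rows):
users.dept | sum_price
fin | 4
hr | 1
mkt | 5
ops | 40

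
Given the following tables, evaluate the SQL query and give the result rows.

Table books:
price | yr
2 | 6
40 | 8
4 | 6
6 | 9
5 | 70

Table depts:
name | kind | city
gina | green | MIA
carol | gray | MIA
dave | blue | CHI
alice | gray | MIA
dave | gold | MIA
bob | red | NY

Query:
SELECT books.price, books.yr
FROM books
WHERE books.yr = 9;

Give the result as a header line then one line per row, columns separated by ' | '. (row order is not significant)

== RESULT ==
books.price | books.yr
6 | 9

Derivation:
After WHERE (1 rows):
books.price | books.yr
6 | 9
After SELECT (1 rows):
books.price | books.yr
6 | 9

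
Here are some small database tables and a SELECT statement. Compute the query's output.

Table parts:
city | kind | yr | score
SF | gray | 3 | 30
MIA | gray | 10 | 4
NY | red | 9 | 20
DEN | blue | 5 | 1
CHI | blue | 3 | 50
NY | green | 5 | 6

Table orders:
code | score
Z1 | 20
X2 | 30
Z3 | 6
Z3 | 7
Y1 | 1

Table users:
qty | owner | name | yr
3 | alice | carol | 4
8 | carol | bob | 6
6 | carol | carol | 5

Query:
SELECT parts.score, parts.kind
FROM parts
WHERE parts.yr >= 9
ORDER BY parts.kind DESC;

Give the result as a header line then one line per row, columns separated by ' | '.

After WHERE (2 rows):
parts.city | parts.kind | parts.yr | parts.score
MIA | gray | 10 | 4
NY | red | 9 | 20
After SELECT (2 rows):
parts.score | parts.kind
4 | gray
20 | red
After ORDER BY (2 rows):
parts.score | parts.kind
20 | red
4 | gray

== RESULT ==
parts.score | parts.kind
20 | red
4 | gray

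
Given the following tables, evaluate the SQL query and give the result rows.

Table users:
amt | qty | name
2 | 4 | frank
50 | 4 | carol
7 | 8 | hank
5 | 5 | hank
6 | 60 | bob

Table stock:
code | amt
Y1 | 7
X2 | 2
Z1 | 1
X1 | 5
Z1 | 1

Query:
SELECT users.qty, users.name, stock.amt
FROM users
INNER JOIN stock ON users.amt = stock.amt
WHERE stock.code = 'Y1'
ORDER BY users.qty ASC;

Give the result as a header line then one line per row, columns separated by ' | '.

After JOIN stock (3 rows):
users.amt | users.qty | users.name | stock.code | stock.amt
2 | 4 | frank | X2 | 2
7 | 8 | hank | Y1 | 7
5 | 5 | hank | X1 | 5
After WHERE (1 rows):
users.amt | users.qty | users.name | stock.code | stock.amt
7 | 8 | hank | Y1 | 7
After SELECT (1 rows):
users.qty | users.name | stock.amt
8 | hank | 7
After ORDER BY (1 rows):
users.qty | users.name | stock.amt
8 | hank | 7

== RESULT ==
users.qty | users.name | stock.amt
8 | hank | 7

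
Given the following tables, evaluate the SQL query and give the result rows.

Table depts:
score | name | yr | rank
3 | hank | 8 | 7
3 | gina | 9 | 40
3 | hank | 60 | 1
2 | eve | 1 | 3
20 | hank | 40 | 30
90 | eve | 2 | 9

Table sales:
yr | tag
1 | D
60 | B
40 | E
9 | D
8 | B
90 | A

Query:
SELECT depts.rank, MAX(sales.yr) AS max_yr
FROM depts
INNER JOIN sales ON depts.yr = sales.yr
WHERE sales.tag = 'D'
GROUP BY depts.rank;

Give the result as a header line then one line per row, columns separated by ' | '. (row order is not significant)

== RESULT ==
depts.rank | max_yr
40 | 9
3 | 1

Derivation:
After JOIN sales (5 rows):
depts.score | depts.name | depts.yr | depts.rank | sales.yr | sales.tag
3 | hank | 8 | 7 | 8 | B
3 | gina | 9 | 40 | 9 | D
3 | hank | 60 | 1 | 60 | B
2 | eve | 1 | 3 | 1 | D
20 | hank | 40 | 30 | 40 | E
After WHERE (2 rows):
depts.score | depts.name | depts.yr | depts.rank | sales.yr | sales.tag
3 | gina | 9 | 40 | 9 | D
2 | eve | 1 | 3 | 1 | D
After GROUP BY (2 rows):
depts.rank | max_yr
40 | 9
3 | 1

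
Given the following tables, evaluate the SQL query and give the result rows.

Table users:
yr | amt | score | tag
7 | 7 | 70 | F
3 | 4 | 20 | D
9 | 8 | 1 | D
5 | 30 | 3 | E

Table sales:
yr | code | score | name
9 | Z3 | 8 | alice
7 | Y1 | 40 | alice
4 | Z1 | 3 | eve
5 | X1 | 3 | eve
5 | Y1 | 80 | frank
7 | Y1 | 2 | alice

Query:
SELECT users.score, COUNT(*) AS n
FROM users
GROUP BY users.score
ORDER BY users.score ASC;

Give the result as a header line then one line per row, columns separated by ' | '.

After GROUP BY (4 rows):
users.score | n
70 | 1
20 | 1
1 | 1
3 | 1
After ORDER BY (4 rows):
users.score | n
1 | 1
3 | 1
20 | 1
70 | 1

== RESULT ==
users.score | n
1 | 1
3 | 1
20 | 1
70 | 1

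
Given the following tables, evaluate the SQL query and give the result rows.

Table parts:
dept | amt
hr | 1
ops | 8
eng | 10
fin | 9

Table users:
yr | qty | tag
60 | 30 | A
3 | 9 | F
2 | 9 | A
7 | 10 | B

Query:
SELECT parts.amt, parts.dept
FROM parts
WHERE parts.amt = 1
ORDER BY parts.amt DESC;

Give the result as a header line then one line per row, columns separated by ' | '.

After WHERE (1 rows):
parts.dept | parts.amt
hr | 1
After SELECT (1 rows):
parts.amt | parts.dept
1 | hr
After ORDER BY (1 rows):
parts.amt | parts.dept
1 | hr

== RESULT ==
parts.amt | parts.dept
1 | hr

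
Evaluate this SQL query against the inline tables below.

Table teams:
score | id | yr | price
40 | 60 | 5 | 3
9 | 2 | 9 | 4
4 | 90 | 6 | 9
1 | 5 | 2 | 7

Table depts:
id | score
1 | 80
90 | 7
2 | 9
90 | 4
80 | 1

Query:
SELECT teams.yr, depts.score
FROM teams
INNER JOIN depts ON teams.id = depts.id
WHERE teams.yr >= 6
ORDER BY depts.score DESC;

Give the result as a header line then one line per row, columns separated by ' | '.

After JOIN depts (3 rows):
teams.score | teams.id | teams.yr | teams.price | depts.id | depts.score
9 | 2 | 9 | 4 | 2 | 9
4 | 90 | 6 | 9 | 90 | 7
4 | 90 | 6 | 9 | 90 | 4
After WHERE (3 rows):
teams.score | teams.id | teams.yr | teams.price | depts.id | depts.score
9 | 2 | 9 | 4 | 2 | 9
4 | 90 | 6 | 9 | 90 | 7
4 | 90 | 6 | 9 | 90 | 4
After SELECT (3 rows):
teams.yr | depts.score
9 | 9
6 | 7
6 | 4
After ORDER BY (3 rows):
teams.yr | depts.score
9 | 9
6 | 7
6 | 4

== RESULT ==
teams.yr | depts.score
9 | 9
6 | 7
6 | 4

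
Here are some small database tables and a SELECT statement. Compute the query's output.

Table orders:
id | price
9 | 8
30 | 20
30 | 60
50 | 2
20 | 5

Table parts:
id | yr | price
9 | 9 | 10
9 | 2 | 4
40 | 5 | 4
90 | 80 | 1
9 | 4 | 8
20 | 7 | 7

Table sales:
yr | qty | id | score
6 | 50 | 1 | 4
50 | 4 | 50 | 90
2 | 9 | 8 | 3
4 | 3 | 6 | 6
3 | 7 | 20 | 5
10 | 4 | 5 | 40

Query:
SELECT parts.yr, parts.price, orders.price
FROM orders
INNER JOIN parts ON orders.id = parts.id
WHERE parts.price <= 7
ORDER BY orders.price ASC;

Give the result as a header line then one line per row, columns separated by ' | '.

== RESULT ==
parts.yr | parts.price | orders.price
7 | 7 | 5
2 | 4 | 8

Derivation:
After JOIN parts (4 rows):
orders.id | orders.price | parts.id | parts.yr | parts.price
9 | 8 | 9 | 9 | 10
9 | 8 | 9 | 2 | 4
9 | 8 | 9 | 4 | 8
20 | 5 | 20 | 7 | 7
After WHERE (2 rows):
orders.id | orders.price | parts.id | parts.yr | parts.price
9 | 8 | 9 | 2 | 4
20 | 5 | 20 | 7 | 7
After SELECT (2 rows):
parts.yr | parts.price | orders.price
2 | 4 | 8
7 | 7 | 5
After ORDER BY (2 rows):
parts.yr | parts.price | orders.price
7 | 7 | 5
2 | 4 | 8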